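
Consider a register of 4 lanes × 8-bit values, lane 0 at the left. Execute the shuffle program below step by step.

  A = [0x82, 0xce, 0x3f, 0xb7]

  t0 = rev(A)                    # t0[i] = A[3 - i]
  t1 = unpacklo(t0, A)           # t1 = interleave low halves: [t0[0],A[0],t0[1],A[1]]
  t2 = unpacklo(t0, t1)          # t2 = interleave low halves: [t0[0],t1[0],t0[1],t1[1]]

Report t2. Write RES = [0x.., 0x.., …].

t0 = [0xb7, 0x3f, 0xce, 0x82]
t1 = [0xb7, 0x82, 0x3f, 0xce]
t2 = [0xb7, 0xb7, 0x3f, 0x82]

RES = [0xb7, 0xb7, 0x3f, 0x82]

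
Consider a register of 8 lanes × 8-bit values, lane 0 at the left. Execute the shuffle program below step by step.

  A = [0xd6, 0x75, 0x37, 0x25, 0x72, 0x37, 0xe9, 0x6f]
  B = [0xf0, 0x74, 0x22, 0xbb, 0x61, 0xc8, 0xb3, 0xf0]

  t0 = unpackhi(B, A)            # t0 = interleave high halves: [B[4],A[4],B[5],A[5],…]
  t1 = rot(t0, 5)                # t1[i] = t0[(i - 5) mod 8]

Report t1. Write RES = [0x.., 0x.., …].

RES = [0x37, 0xb3, 0xe9, 0xf0, 0x6f, 0x61, 0x72, 0xc8]

t0 = [0x61, 0x72, 0xc8, 0x37, 0xb3, 0xe9, 0xf0, 0x6f]
t1 = [0x37, 0xb3, 0xe9, 0xf0, 0x6f, 0x61, 0x72, 0xc8]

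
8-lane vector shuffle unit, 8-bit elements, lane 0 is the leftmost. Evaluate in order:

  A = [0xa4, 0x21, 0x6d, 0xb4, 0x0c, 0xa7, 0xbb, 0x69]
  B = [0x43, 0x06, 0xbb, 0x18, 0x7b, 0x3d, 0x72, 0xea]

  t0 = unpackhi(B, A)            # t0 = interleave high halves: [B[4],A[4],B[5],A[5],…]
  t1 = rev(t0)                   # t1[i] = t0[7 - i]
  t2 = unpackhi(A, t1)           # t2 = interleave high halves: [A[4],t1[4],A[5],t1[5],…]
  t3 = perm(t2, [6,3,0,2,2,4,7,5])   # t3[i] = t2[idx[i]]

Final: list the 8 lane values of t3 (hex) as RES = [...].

t0 = [0x7b, 0x0c, 0x3d, 0xa7, 0x72, 0xbb, 0xea, 0x69]
t1 = [0x69, 0xea, 0xbb, 0x72, 0xa7, 0x3d, 0x0c, 0x7b]
t2 = [0x0c, 0xa7, 0xa7, 0x3d, 0xbb, 0x0c, 0x69, 0x7b]
t3 = [0x69, 0x3d, 0x0c, 0xa7, 0xa7, 0xbb, 0x7b, 0x0c]

RES = [0x69, 0x3d, 0x0c, 0xa7, 0xa7, 0xbb, 0x7b, 0x0c]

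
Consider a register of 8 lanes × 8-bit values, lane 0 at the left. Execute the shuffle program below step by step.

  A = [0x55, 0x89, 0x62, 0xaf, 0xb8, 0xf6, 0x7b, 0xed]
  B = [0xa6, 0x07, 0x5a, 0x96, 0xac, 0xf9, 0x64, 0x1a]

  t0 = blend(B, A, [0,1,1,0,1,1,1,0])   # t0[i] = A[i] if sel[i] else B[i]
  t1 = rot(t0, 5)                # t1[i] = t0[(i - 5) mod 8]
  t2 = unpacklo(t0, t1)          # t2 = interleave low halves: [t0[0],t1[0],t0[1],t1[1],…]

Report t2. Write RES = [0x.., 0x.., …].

RES = [ 0xa6  0x96  0x89  0xb8  0x62  0xf6  0x96  0x7b ]

  t0: a6 89 62 96 b8 f6 7b 1a
  t1: 96 b8 f6 7b 1a a6 89 62
  t2: a6 96 89 b8 62 f6 96 7b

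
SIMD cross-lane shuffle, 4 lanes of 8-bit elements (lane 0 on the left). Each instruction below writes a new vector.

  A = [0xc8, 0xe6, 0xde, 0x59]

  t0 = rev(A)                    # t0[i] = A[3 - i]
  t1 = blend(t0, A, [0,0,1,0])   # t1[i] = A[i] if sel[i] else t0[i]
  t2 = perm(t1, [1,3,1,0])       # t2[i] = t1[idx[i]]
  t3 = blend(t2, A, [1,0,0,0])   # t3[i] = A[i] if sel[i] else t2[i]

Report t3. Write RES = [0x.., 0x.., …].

t0 = [0x59, 0xde, 0xe6, 0xc8]
t1 = [0x59, 0xde, 0xde, 0xc8]
t2 = [0xde, 0xc8, 0xde, 0x59]
t3 = [0xc8, 0xc8, 0xde, 0x59]

RES = [ 0xc8  0xc8  0xde  0x59 ]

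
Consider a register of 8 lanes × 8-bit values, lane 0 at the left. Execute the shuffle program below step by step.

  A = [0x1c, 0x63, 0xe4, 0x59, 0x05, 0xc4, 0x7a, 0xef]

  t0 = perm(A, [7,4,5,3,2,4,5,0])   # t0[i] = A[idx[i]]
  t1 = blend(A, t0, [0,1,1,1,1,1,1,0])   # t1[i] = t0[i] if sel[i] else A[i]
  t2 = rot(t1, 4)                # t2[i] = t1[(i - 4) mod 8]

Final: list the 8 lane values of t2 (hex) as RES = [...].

  t0: ef 05 c4 59 e4 05 c4 1c
  t1: 1c 05 c4 59 e4 05 c4 ef
  t2: e4 05 c4 ef 1c 05 c4 59

RES = [0xe4, 0x05, 0xc4, 0xef, 0x1c, 0x05, 0xc4, 0x59]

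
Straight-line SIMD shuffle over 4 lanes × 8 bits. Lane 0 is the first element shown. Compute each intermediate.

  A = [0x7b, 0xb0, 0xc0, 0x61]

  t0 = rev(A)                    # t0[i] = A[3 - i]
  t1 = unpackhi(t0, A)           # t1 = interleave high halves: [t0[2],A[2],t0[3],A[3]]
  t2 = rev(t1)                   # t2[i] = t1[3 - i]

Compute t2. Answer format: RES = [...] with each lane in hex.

RES = [0x61, 0x7b, 0xc0, 0xb0]

  t0: 61 c0 b0 7b
  t1: b0 c0 7b 61
  t2: 61 7b c0 b0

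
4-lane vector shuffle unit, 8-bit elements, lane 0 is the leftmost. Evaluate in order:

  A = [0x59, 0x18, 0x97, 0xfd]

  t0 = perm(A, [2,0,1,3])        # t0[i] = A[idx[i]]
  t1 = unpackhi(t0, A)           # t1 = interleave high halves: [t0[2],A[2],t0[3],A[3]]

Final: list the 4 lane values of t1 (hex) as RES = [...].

RES = [ 0x18  0x97  0xfd  0xfd ]

→ t0 |97|59|18|fd|
→ t1 |18|97|fd|fd|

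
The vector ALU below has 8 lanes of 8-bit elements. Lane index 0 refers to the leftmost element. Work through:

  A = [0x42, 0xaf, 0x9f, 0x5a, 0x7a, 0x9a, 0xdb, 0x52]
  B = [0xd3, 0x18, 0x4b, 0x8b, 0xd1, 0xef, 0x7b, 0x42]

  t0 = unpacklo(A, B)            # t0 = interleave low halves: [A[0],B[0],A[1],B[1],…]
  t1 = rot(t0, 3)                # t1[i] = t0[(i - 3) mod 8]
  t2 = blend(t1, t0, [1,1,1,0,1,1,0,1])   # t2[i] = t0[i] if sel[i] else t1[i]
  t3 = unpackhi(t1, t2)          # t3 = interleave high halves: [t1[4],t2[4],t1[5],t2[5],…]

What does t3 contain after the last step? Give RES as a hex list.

RES = [ 0xd3  0x9f  0xaf  0x4b  0x18  0x18  0x9f  0x8b ]

→ t0 |42|d3|af|18|9f|4b|5a|8b|
→ t1 |4b|5a|8b|42|d3|af|18|9f|
→ t2 |42|d3|af|42|9f|4b|18|8b|
→ t3 |d3|9f|af|4b|18|18|9f|8b|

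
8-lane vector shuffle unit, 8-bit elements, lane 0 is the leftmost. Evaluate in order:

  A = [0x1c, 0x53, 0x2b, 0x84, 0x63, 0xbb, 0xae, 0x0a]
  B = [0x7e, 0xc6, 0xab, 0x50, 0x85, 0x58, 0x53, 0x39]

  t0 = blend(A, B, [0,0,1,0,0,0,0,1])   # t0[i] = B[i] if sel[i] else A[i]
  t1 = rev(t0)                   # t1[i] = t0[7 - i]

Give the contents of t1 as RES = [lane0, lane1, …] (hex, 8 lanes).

RES = [ 0x39  0xae  0xbb  0x63  0x84  0xab  0x53  0x1c ]

  t0: 1c 53 ab 84 63 bb ae 39
  t1: 39 ae bb 63 84 ab 53 1c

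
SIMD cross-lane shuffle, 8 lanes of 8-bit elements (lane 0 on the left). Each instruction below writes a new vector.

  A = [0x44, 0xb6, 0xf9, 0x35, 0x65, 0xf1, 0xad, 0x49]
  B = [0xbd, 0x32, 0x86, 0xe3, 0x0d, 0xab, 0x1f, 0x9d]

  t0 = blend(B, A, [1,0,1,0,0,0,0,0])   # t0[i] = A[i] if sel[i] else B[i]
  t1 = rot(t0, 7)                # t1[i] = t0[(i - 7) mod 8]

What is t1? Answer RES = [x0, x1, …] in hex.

t0 = [0x44, 0x32, 0xf9, 0xe3, 0x0d, 0xab, 0x1f, 0x9d]
t1 = [0x32, 0xf9, 0xe3, 0x0d, 0xab, 0x1f, 0x9d, 0x44]

RES = [0x32, 0xf9, 0xe3, 0x0d, 0xab, 0x1f, 0x9d, 0x44]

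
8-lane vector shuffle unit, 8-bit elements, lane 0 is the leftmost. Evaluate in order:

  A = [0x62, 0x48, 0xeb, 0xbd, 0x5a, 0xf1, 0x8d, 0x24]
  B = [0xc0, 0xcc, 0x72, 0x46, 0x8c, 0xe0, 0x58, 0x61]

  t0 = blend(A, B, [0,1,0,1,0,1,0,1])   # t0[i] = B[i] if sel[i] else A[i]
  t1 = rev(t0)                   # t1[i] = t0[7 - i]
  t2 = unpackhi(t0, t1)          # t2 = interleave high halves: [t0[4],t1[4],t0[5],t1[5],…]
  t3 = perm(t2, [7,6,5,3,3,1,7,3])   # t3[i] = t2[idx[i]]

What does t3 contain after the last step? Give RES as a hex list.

RES = [ 0x62  0x61  0xcc  0xeb  0xeb  0x46  0x62  0xeb ]

t0 = [0x62, 0xcc, 0xeb, 0x46, 0x5a, 0xe0, 0x8d, 0x61]
t1 = [0x61, 0x8d, 0xe0, 0x5a, 0x46, 0xeb, 0xcc, 0x62]
t2 = [0x5a, 0x46, 0xe0, 0xeb, 0x8d, 0xcc, 0x61, 0x62]
t3 = [0x62, 0x61, 0xcc, 0xeb, 0xeb, 0x46, 0x62, 0xeb]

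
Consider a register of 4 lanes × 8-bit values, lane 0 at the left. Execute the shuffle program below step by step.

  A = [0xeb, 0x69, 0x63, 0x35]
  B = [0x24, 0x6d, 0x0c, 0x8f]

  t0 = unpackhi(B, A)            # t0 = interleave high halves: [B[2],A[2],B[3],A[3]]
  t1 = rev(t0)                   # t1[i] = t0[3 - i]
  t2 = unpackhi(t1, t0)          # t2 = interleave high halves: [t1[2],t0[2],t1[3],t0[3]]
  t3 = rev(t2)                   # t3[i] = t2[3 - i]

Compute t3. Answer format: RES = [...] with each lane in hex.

t0 = [0x0c, 0x63, 0x8f, 0x35]
t1 = [0x35, 0x8f, 0x63, 0x0c]
t2 = [0x63, 0x8f, 0x0c, 0x35]
t3 = [0x35, 0x0c, 0x8f, 0x63]

RES = [0x35, 0x0c, 0x8f, 0x63]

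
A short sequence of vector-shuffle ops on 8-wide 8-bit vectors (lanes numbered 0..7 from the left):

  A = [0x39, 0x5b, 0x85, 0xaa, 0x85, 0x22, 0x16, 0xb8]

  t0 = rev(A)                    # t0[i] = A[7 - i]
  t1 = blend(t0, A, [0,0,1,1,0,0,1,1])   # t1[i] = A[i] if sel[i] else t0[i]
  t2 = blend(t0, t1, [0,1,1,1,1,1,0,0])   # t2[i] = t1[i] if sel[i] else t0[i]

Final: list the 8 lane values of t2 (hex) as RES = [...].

RES = [0xb8, 0x16, 0x85, 0xaa, 0xaa, 0x85, 0x5b, 0x39]

t0 = [0xb8, 0x16, 0x22, 0x85, 0xaa, 0x85, 0x5b, 0x39]
t1 = [0xb8, 0x16, 0x85, 0xaa, 0xaa, 0x85, 0x16, 0xb8]
t2 = [0xb8, 0x16, 0x85, 0xaa, 0xaa, 0x85, 0x5b, 0x39]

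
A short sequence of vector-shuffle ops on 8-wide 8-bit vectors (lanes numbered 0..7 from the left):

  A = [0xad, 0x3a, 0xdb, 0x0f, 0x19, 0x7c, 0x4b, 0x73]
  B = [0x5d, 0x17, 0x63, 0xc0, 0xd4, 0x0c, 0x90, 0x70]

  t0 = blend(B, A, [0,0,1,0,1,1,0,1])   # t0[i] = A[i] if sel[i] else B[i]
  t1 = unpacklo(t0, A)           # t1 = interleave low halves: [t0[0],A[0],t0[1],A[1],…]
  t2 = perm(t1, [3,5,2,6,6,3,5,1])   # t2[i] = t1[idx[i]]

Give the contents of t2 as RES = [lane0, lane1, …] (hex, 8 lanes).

RES = [0x3a, 0xdb, 0x17, 0xc0, 0xc0, 0x3a, 0xdb, 0xad]

→ t0 |5d|17|db|c0|19|7c|90|73|
→ t1 |5d|ad|17|3a|db|db|c0|0f|
→ t2 |3a|db|17|c0|c0|3a|db|ad|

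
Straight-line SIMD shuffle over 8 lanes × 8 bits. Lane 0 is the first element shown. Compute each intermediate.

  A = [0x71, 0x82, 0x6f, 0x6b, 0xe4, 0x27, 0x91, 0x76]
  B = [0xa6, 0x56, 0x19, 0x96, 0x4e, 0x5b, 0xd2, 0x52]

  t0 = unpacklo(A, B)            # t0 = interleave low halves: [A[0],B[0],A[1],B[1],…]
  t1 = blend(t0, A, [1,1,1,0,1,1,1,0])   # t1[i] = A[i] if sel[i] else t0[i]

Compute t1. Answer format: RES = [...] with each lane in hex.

t0 = [0x71, 0xa6, 0x82, 0x56, 0x6f, 0x19, 0x6b, 0x96]
t1 = [0x71, 0x82, 0x6f, 0x56, 0xe4, 0x27, 0x91, 0x96]

RES = [0x71, 0x82, 0x6f, 0x56, 0xe4, 0x27, 0x91, 0x96]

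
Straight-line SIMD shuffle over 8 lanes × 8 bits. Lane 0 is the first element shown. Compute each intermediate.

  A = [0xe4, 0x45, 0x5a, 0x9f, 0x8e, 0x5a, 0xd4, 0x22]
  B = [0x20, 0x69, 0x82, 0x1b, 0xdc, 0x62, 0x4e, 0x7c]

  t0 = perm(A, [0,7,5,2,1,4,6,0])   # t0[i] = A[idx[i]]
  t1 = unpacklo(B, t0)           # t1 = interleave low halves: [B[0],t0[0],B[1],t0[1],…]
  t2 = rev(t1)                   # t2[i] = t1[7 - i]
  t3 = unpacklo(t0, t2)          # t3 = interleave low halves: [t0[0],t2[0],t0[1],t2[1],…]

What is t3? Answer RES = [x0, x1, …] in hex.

RES = [ 0xe4  0x5a  0x22  0x1b  0x5a  0x5a  0x5a  0x82 ]

→ t0 |e4|22|5a|5a|45|8e|d4|e4|
→ t1 |20|e4|69|22|82|5a|1b|5a|
→ t2 |5a|1b|5a|82|22|69|e4|20|
→ t3 |e4|5a|22|1b|5a|5a|5a|82|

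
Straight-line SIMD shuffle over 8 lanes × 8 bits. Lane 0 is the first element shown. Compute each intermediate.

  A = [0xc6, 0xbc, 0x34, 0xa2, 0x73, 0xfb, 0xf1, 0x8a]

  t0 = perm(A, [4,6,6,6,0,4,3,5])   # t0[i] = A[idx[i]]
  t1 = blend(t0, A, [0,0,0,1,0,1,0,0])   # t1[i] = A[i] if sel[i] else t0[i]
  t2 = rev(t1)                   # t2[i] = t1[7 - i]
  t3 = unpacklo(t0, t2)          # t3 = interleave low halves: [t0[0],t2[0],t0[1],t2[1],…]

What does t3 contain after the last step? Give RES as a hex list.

t0 = [0x73, 0xf1, 0xf1, 0xf1, 0xc6, 0x73, 0xa2, 0xfb]
t1 = [0x73, 0xf1, 0xf1, 0xa2, 0xc6, 0xfb, 0xa2, 0xfb]
t2 = [0xfb, 0xa2, 0xfb, 0xc6, 0xa2, 0xf1, 0xf1, 0x73]
t3 = [0x73, 0xfb, 0xf1, 0xa2, 0xf1, 0xfb, 0xf1, 0xc6]

RES = [0x73, 0xfb, 0xf1, 0xa2, 0xf1, 0xfb, 0xf1, 0xc6]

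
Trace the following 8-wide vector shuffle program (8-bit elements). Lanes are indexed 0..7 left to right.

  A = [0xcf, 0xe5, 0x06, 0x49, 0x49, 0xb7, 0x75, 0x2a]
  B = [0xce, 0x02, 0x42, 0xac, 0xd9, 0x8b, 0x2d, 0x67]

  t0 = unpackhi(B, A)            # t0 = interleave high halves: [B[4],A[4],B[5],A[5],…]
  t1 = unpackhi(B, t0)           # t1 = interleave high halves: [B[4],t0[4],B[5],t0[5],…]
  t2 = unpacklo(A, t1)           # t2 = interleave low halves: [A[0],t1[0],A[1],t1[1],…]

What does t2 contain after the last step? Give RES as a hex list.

→ t0 |d9|49|8b|b7|2d|75|67|2a|
→ t1 |d9|2d|8b|75|2d|67|67|2a|
→ t2 |cf|d9|e5|2d|06|8b|49|75|

RES = [ 0xcf  0xd9  0xe5  0x2d  0x06  0x8b  0x49  0x75 ]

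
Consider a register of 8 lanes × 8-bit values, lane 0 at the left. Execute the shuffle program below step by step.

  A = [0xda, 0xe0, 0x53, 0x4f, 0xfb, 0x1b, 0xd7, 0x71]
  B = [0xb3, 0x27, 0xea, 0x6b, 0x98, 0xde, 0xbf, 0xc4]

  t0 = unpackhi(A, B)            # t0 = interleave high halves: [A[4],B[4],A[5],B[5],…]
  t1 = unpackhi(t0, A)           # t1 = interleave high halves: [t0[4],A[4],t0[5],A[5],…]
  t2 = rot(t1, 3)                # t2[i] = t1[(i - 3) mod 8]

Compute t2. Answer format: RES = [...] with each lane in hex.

  t0: fb 98 1b de d7 bf 71 c4
  t1: d7 fb bf 1b 71 d7 c4 71
  t2: d7 c4 71 d7 fb bf 1b 71

RES = [ 0xd7  0xc4  0x71  0xd7  0xfb  0xbf  0x1b  0x71 ]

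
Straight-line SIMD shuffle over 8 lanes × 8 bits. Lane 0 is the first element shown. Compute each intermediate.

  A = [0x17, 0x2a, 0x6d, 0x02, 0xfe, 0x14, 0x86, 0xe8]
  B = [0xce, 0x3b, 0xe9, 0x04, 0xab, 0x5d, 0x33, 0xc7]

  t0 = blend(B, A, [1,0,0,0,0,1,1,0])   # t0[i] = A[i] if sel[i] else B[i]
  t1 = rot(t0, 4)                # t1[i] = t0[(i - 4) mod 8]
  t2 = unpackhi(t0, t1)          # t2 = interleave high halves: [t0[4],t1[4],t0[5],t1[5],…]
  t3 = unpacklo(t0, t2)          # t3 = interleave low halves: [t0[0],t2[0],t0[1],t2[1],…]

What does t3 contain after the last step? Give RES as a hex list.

t0 = [0x17, 0x3b, 0xe9, 0x04, 0xab, 0x14, 0x86, 0xc7]
t1 = [0xab, 0x14, 0x86, 0xc7, 0x17, 0x3b, 0xe9, 0x04]
t2 = [0xab, 0x17, 0x14, 0x3b, 0x86, 0xe9, 0xc7, 0x04]
t3 = [0x17, 0xab, 0x3b, 0x17, 0xe9, 0x14, 0x04, 0x3b]

RES = [ 0x17  0xab  0x3b  0x17  0xe9  0x14  0x04  0x3b ]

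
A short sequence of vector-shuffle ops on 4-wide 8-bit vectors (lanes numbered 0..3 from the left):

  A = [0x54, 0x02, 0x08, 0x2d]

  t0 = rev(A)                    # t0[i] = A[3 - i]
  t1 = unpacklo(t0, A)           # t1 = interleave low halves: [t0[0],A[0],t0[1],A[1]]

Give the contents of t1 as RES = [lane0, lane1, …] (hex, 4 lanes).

→ t0 |2d|08|02|54|
→ t1 |2d|54|08|02|

RES = [0x2d, 0x54, 0x08, 0x02]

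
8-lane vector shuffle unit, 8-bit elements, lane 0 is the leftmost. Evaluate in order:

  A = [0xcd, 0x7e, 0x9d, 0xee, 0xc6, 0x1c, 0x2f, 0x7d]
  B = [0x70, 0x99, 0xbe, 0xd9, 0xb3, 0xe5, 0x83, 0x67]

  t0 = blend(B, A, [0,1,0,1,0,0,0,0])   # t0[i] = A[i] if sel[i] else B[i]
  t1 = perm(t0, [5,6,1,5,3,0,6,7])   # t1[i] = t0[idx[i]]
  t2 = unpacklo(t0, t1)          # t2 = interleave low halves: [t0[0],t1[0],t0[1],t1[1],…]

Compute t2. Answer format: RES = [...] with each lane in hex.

RES = [ 0x70  0xe5  0x7e  0x83  0xbe  0x7e  0xee  0xe5 ]

t0 = [0x70, 0x7e, 0xbe, 0xee, 0xb3, 0xe5, 0x83, 0x67]
t1 = [0xe5, 0x83, 0x7e, 0xe5, 0xee, 0x70, 0x83, 0x67]
t2 = [0x70, 0xe5, 0x7e, 0x83, 0xbe, 0x7e, 0xee, 0xe5]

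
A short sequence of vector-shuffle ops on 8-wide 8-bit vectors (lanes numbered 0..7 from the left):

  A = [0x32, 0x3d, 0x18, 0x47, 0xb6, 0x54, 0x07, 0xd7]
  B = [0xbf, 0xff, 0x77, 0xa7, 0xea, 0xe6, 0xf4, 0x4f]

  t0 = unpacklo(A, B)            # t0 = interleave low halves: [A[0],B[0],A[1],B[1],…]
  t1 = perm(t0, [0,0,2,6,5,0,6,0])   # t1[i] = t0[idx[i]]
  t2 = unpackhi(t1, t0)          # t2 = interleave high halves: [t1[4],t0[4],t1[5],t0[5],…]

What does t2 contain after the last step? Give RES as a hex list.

RES = [ 0x77  0x18  0x32  0x77  0x47  0x47  0x32  0xa7 ]

  t0: 32 bf 3d ff 18 77 47 a7
  t1: 32 32 3d 47 77 32 47 32
  t2: 77 18 32 77 47 47 32 a7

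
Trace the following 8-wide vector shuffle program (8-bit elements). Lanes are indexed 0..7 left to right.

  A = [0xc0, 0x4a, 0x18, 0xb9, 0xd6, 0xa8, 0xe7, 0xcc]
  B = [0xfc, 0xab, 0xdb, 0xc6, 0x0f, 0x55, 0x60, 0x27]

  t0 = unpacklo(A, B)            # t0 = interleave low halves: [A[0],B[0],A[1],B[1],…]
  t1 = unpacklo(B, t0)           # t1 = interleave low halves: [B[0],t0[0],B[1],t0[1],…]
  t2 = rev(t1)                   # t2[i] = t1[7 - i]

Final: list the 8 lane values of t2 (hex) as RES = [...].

→ t0 |c0|fc|4a|ab|18|db|b9|c6|
→ t1 |fc|c0|ab|fc|db|4a|c6|ab|
→ t2 |ab|c6|4a|db|fc|ab|c0|fc|

RES = [ 0xab  0xc6  0x4a  0xdb  0xfc  0xab  0xc0  0xfc ]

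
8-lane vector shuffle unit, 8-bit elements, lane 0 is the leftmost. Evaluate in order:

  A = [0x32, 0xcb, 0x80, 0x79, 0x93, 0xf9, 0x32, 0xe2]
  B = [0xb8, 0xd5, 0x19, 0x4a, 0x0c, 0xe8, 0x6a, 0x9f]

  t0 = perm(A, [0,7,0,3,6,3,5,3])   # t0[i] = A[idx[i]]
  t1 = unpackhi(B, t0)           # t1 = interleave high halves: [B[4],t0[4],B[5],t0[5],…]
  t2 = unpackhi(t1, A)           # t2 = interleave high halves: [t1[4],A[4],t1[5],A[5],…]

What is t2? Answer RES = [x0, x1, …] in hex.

→ t0 |32|e2|32|79|32|79|f9|79|
→ t1 |0c|32|e8|79|6a|f9|9f|79|
→ t2 |6a|93|f9|f9|9f|32|79|e2|

RES = [0x6a, 0x93, 0xf9, 0xf9, 0x9f, 0x32, 0x79, 0xe2]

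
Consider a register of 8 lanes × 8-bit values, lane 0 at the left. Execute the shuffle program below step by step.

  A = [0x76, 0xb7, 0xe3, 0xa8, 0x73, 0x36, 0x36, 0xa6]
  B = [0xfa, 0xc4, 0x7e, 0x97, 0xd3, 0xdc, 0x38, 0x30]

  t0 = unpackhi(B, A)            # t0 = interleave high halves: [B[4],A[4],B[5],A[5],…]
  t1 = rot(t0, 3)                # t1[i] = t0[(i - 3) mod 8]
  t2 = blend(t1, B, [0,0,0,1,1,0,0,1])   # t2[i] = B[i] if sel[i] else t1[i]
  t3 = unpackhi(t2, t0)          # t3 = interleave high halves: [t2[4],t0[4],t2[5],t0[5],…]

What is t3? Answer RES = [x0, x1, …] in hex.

  t0: d3 73 dc 36 38 36 30 a6
  t1: 36 30 a6 d3 73 dc 36 38
  t2: 36 30 a6 97 d3 dc 36 30
  t3: d3 38 dc 36 36 30 30 a6

RES = [0xd3, 0x38, 0xdc, 0x36, 0x36, 0x30, 0x30, 0xa6]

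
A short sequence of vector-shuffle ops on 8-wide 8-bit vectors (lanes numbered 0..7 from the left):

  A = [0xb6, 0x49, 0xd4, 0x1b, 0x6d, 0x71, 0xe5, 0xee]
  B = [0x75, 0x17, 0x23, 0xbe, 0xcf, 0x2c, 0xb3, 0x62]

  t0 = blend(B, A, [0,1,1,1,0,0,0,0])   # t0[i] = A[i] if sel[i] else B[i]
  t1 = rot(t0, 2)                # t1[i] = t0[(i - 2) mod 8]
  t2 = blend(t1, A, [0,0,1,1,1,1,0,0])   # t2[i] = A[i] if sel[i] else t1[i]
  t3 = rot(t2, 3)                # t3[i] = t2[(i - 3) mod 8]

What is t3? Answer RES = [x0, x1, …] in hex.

→ t0 |75|49|d4|1b|cf|2c|b3|62|
→ t1 |b3|62|75|49|d4|1b|cf|2c|
→ t2 |b3|62|d4|1b|6d|71|cf|2c|
→ t3 |71|cf|2c|b3|62|d4|1b|6d|

RES = [ 0x71  0xcf  0x2c  0xb3  0x62  0xd4  0x1b  0x6d ]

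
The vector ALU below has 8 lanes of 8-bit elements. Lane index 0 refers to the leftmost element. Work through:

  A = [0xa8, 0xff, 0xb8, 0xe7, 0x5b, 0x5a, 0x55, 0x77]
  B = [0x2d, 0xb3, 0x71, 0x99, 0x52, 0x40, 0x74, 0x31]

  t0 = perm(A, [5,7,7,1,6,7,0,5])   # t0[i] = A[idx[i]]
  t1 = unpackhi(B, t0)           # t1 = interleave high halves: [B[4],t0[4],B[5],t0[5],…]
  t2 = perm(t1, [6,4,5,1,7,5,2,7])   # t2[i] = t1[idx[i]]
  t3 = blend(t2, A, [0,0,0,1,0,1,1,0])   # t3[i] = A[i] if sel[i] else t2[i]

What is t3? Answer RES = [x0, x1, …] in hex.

RES = [0x31, 0x74, 0xa8, 0xe7, 0x5a, 0x5a, 0x55, 0x5a]

→ t0 |5a|77|77|ff|55|77|a8|5a|
→ t1 |52|55|40|77|74|a8|31|5a|
→ t2 |31|74|a8|55|5a|a8|40|5a|
→ t3 |31|74|a8|e7|5a|5a|55|5a|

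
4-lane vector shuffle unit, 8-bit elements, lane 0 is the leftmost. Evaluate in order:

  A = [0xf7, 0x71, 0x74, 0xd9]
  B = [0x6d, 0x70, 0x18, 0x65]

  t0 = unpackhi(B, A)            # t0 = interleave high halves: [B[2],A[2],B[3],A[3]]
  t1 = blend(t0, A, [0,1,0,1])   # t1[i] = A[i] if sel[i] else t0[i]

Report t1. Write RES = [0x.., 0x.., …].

  t0: 18 74 65 d9
  t1: 18 71 65 d9

RES = [ 0x18  0x71  0x65  0xd9 ]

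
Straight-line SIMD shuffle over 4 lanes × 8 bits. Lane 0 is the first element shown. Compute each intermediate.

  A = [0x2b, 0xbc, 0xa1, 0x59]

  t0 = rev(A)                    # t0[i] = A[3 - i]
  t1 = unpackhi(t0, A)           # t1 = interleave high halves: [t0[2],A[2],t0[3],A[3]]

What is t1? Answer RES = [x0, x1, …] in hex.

→ t0 |59|a1|bc|2b|
→ t1 |bc|a1|2b|59|

RES = [0xbc, 0xa1, 0x2b, 0x59]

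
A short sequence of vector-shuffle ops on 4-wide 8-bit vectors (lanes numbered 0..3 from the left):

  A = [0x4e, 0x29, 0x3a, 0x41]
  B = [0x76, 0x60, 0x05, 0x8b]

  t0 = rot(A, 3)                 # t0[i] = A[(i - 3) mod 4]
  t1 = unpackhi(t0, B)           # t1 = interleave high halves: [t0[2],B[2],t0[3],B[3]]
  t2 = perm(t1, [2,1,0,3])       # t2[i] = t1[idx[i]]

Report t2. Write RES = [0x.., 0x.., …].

RES = [0x4e, 0x05, 0x41, 0x8b]

  t0: 29 3a 41 4e
  t1: 41 05 4e 8b
  t2: 4e 05 41 8b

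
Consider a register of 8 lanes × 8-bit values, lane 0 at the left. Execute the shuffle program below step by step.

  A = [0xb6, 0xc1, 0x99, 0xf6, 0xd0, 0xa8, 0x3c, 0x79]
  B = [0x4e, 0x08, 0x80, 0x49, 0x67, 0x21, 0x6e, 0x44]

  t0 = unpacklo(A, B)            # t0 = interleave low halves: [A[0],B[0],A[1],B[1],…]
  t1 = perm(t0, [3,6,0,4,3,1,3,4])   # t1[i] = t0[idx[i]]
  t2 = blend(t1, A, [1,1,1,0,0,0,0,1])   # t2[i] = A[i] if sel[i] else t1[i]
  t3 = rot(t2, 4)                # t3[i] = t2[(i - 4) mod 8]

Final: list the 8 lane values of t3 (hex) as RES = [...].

t0 = [0xb6, 0x4e, 0xc1, 0x08, 0x99, 0x80, 0xf6, 0x49]
t1 = [0x08, 0xf6, 0xb6, 0x99, 0x08, 0x4e, 0x08, 0x99]
t2 = [0xb6, 0xc1, 0x99, 0x99, 0x08, 0x4e, 0x08, 0x79]
t3 = [0x08, 0x4e, 0x08, 0x79, 0xb6, 0xc1, 0x99, 0x99]

RES = [0x08, 0x4e, 0x08, 0x79, 0xb6, 0xc1, 0x99, 0x99]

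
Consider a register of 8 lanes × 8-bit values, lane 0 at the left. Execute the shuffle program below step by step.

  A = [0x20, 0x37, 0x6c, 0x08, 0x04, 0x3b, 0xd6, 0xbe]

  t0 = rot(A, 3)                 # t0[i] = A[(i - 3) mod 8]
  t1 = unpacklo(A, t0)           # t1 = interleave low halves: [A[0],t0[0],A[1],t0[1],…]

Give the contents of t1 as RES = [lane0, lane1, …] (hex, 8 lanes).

RES = [ 0x20  0x3b  0x37  0xd6  0x6c  0xbe  0x08  0x20 ]

  t0: 3b d6 be 20 37 6c 08 04
  t1: 20 3b 37 d6 6c be 08 20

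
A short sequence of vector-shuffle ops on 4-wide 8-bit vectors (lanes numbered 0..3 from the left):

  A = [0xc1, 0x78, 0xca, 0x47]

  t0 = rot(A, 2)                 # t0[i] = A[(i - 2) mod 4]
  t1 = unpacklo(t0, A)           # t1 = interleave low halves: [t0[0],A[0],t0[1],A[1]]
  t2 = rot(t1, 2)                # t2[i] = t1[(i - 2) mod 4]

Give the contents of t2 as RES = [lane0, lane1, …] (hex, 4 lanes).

RES = [0x47, 0x78, 0xca, 0xc1]

→ t0 |ca|47|c1|78|
→ t1 |ca|c1|47|78|
→ t2 |47|78|ca|c1|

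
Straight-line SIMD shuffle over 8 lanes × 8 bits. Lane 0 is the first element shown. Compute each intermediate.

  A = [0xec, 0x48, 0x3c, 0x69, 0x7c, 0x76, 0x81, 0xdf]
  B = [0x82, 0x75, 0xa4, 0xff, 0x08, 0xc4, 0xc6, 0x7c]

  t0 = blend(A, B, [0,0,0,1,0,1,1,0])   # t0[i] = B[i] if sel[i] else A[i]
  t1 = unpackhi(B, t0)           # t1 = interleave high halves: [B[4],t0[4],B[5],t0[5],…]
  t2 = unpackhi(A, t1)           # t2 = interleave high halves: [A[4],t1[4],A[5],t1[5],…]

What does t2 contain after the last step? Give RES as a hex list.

t0 = [0xec, 0x48, 0x3c, 0xff, 0x7c, 0xc4, 0xc6, 0xdf]
t1 = [0x08, 0x7c, 0xc4, 0xc4, 0xc6, 0xc6, 0x7c, 0xdf]
t2 = [0x7c, 0xc6, 0x76, 0xc6, 0x81, 0x7c, 0xdf, 0xdf]

RES = [ 0x7c  0xc6  0x76  0xc6  0x81  0x7c  0xdf  0xdf ]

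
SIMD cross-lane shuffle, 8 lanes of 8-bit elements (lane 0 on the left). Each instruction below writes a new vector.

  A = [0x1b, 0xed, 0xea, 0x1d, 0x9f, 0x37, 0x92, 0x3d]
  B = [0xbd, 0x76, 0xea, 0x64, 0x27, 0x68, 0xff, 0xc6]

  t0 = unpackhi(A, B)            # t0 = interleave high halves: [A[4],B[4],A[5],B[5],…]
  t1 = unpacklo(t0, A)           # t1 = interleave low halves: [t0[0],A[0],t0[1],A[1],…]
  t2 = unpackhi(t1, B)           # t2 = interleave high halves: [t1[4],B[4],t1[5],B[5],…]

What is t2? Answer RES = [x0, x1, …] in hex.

  t0: 9f 27 37 68 92 ff 3d c6
  t1: 9f 1b 27 ed 37 ea 68 1d
  t2: 37 27 ea 68 68 ff 1d c6

RES = [ 0x37  0x27  0xea  0x68  0x68  0xff  0x1d  0xc6 ]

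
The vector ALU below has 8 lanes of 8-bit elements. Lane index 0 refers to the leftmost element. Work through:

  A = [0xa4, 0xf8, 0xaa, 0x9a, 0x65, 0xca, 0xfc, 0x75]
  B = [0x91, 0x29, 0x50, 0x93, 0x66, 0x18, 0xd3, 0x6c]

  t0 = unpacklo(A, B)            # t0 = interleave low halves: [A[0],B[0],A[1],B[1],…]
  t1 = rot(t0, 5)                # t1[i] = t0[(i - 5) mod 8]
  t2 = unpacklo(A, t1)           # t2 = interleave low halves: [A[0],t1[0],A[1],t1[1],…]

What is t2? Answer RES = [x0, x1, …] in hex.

t0 = [0xa4, 0x91, 0xf8, 0x29, 0xaa, 0x50, 0x9a, 0x93]
t1 = [0x29, 0xaa, 0x50, 0x9a, 0x93, 0xa4, 0x91, 0xf8]
t2 = [0xa4, 0x29, 0xf8, 0xaa, 0xaa, 0x50, 0x9a, 0x9a]

RES = [ 0xa4  0x29  0xf8  0xaa  0xaa  0x50  0x9a  0x9a ]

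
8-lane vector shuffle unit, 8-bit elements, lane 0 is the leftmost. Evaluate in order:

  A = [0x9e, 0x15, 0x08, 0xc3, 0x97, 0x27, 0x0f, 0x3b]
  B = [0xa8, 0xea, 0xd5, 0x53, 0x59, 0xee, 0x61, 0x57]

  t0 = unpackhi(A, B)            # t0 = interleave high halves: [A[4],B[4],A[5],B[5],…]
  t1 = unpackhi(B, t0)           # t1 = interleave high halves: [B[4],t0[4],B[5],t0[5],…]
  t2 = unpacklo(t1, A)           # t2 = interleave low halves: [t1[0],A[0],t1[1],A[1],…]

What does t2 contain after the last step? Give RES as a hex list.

  t0: 97 59 27 ee 0f 61 3b 57
  t1: 59 0f ee 61 61 3b 57 57
  t2: 59 9e 0f 15 ee 08 61 c3

RES = [ 0x59  0x9e  0x0f  0x15  0xee  0x08  0x61  0xc3 ]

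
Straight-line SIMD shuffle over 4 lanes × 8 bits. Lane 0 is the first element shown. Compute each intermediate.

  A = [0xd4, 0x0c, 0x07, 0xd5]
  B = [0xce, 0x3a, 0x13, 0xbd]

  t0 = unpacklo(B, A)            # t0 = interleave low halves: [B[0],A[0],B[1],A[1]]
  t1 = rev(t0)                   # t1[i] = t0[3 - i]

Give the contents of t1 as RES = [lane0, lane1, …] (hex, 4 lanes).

RES = [ 0x0c  0x3a  0xd4  0xce ]

→ t0 |ce|d4|3a|0c|
→ t1 |0c|3a|d4|ce|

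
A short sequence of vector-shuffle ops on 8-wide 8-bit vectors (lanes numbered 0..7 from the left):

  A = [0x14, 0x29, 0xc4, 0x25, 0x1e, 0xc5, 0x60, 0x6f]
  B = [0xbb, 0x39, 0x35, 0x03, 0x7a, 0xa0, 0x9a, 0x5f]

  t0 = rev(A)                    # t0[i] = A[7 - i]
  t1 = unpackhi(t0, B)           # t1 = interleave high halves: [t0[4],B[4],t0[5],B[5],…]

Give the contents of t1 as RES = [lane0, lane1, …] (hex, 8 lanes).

→ t0 |6f|60|c5|1e|25|c4|29|14|
→ t1 |25|7a|c4|a0|29|9a|14|5f|

RES = [ 0x25  0x7a  0xc4  0xa0  0x29  0x9a  0x14  0x5f ]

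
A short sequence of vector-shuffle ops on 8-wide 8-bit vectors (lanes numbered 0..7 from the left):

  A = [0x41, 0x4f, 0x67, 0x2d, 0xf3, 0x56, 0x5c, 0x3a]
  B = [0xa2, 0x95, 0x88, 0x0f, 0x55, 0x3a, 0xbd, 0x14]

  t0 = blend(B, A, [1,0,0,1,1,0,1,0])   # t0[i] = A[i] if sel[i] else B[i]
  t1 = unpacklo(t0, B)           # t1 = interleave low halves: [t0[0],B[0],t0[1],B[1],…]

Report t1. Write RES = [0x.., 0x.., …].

RES = [0x41, 0xa2, 0x95, 0x95, 0x88, 0x88, 0x2d, 0x0f]

→ t0 |41|95|88|2d|f3|3a|5c|14|
→ t1 |41|a2|95|95|88|88|2d|0f|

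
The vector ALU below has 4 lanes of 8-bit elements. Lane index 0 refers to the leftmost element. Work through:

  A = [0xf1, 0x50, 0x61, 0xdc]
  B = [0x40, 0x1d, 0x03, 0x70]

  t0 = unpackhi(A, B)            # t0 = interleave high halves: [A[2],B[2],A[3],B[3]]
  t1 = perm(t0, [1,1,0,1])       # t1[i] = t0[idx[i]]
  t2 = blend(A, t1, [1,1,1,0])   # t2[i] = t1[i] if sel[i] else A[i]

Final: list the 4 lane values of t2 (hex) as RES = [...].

  t0: 61 03 dc 70
  t1: 03 03 61 03
  t2: 03 03 61 dc

RES = [ 0x03  0x03  0x61  0xdc ]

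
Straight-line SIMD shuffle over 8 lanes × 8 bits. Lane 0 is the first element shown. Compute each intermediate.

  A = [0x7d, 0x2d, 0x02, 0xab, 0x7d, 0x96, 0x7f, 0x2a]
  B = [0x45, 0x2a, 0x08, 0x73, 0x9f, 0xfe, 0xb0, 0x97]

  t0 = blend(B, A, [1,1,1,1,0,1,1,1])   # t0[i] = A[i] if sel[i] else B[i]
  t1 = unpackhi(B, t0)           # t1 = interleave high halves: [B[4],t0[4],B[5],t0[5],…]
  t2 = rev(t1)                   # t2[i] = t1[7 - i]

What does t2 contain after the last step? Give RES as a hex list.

t0 = [0x7d, 0x2d, 0x02, 0xab, 0x9f, 0x96, 0x7f, 0x2a]
t1 = [0x9f, 0x9f, 0xfe, 0x96, 0xb0, 0x7f, 0x97, 0x2a]
t2 = [0x2a, 0x97, 0x7f, 0xb0, 0x96, 0xfe, 0x9f, 0x9f]

RES = [0x2a, 0x97, 0x7f, 0xb0, 0x96, 0xfe, 0x9f, 0x9f]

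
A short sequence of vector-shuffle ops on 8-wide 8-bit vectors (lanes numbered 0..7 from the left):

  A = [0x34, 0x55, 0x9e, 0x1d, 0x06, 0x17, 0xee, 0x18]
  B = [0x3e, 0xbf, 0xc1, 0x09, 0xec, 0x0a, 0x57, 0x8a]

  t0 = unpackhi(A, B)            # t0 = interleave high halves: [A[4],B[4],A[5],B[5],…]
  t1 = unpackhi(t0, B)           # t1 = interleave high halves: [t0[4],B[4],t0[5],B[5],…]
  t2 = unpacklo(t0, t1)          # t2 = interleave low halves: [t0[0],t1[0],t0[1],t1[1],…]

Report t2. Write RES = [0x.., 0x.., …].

t0 = [0x06, 0xec, 0x17, 0x0a, 0xee, 0x57, 0x18, 0x8a]
t1 = [0xee, 0xec, 0x57, 0x0a, 0x18, 0x57, 0x8a, 0x8a]
t2 = [0x06, 0xee, 0xec, 0xec, 0x17, 0x57, 0x0a, 0x0a]

RES = [ 0x06  0xee  0xec  0xec  0x17  0x57  0x0a  0x0a ]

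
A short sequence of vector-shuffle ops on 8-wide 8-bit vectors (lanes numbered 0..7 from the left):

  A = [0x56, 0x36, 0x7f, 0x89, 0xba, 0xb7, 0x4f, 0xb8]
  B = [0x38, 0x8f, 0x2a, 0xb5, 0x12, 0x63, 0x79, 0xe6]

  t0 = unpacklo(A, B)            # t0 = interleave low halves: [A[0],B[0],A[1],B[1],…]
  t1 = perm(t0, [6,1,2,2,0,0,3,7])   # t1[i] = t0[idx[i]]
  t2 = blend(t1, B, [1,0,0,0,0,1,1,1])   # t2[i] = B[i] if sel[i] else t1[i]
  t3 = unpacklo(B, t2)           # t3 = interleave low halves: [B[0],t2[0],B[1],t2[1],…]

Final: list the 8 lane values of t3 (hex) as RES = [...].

RES = [ 0x38  0x38  0x8f  0x38  0x2a  0x36  0xb5  0x36 ]

  t0: 56 38 36 8f 7f 2a 89 b5
  t1: 89 38 36 36 56 56 8f b5
  t2: 38 38 36 36 56 63 79 e6
  t3: 38 38 8f 38 2a 36 b5 36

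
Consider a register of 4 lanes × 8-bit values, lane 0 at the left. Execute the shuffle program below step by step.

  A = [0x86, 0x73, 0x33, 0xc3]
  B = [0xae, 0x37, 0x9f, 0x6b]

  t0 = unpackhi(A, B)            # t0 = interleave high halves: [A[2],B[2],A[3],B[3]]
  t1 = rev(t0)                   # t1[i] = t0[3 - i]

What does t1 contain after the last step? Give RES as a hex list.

→ t0 |33|9f|c3|6b|
→ t1 |6b|c3|9f|33|

RES = [0x6b, 0xc3, 0x9f, 0x33]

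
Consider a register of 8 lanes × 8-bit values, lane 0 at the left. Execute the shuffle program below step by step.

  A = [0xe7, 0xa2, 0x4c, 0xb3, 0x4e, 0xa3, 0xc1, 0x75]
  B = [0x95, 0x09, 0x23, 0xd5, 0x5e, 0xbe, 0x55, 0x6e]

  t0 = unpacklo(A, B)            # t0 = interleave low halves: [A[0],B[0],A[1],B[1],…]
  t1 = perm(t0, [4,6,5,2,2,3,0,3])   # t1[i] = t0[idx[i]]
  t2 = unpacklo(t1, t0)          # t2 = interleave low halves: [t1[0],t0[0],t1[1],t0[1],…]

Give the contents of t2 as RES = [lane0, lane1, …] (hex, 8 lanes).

RES = [0x4c, 0xe7, 0xb3, 0x95, 0x23, 0xa2, 0xa2, 0x09]

→ t0 |e7|95|a2|09|4c|23|b3|d5|
→ t1 |4c|b3|23|a2|a2|09|e7|09|
→ t2 |4c|e7|b3|95|23|a2|a2|09|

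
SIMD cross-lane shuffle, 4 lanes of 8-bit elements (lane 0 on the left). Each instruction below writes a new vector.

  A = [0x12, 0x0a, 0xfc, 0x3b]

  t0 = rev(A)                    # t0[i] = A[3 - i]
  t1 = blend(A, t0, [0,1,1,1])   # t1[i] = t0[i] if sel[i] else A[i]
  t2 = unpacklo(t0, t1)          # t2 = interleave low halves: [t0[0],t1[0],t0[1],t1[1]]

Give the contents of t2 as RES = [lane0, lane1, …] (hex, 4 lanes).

RES = [ 0x3b  0x12  0xfc  0xfc ]

→ t0 |3b|fc|0a|12|
→ t1 |12|fc|0a|12|
→ t2 |3b|12|fc|fc|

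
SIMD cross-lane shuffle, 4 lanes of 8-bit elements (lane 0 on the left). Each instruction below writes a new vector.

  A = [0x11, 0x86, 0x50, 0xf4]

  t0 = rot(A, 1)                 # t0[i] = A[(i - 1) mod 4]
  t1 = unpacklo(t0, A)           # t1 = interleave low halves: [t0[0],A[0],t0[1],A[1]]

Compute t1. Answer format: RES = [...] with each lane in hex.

→ t0 |f4|11|86|50|
→ t1 |f4|11|11|86|

RES = [ 0xf4  0x11  0x11  0x86 ]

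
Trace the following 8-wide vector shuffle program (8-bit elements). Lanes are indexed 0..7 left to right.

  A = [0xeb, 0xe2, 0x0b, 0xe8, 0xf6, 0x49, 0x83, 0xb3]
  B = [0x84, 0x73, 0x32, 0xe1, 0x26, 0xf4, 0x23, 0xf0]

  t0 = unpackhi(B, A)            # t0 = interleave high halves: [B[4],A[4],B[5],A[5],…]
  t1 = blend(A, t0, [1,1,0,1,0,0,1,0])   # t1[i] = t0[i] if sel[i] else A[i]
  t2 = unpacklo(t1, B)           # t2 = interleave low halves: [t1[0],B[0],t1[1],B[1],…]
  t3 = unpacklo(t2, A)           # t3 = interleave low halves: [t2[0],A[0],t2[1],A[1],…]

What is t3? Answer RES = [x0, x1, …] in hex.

t0 = [0x26, 0xf6, 0xf4, 0x49, 0x23, 0x83, 0xf0, 0xb3]
t1 = [0x26, 0xf6, 0x0b, 0x49, 0xf6, 0x49, 0xf0, 0xb3]
t2 = [0x26, 0x84, 0xf6, 0x73, 0x0b, 0x32, 0x49, 0xe1]
t3 = [0x26, 0xeb, 0x84, 0xe2, 0xf6, 0x0b, 0x73, 0xe8]

RES = [0x26, 0xeb, 0x84, 0xe2, 0xf6, 0x0b, 0x73, 0xe8]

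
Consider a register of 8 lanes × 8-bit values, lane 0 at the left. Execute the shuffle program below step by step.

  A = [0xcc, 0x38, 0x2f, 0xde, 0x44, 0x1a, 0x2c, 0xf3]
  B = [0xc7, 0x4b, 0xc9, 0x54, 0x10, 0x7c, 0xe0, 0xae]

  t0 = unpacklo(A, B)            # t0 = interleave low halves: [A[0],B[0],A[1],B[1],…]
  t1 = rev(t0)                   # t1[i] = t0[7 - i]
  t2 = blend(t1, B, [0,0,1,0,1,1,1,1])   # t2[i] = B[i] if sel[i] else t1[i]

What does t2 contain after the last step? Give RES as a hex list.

→ t0 |cc|c7|38|4b|2f|c9|de|54|
→ t1 |54|de|c9|2f|4b|38|c7|cc|
→ t2 |54|de|c9|2f|10|7c|e0|ae|

RES = [0x54, 0xde, 0xc9, 0x2f, 0x10, 0x7c, 0xe0, 0xae]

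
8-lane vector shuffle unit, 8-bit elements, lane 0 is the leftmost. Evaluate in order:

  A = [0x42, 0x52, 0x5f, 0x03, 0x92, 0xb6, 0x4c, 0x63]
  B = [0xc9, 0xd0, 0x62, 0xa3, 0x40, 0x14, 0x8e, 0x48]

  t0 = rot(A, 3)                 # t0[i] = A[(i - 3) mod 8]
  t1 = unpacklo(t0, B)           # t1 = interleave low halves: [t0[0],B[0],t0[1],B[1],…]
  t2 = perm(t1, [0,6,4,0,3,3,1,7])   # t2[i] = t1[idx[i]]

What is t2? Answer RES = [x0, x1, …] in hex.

→ t0 |b6|4c|63|42|52|5f|03|92|
→ t1 |b6|c9|4c|d0|63|62|42|a3|
→ t2 |b6|42|63|b6|d0|d0|c9|a3|

RES = [ 0xb6  0x42  0x63  0xb6  0xd0  0xd0  0xc9  0xa3 ]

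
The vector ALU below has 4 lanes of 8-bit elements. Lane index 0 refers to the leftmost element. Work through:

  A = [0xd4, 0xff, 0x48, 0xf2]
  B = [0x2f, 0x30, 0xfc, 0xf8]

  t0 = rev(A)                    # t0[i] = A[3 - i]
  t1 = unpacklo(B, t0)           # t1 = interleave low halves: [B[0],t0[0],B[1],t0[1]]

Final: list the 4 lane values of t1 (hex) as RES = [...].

t0 = [0xf2, 0x48, 0xff, 0xd4]
t1 = [0x2f, 0xf2, 0x30, 0x48]

RES = [ 0x2f  0xf2  0x30  0x48 ]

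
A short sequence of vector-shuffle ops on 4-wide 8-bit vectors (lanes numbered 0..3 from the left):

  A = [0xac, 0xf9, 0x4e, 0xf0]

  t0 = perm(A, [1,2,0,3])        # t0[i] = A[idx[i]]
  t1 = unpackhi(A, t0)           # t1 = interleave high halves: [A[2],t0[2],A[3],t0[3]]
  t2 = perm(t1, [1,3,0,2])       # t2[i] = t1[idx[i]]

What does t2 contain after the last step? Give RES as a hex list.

RES = [0xac, 0xf0, 0x4e, 0xf0]

  t0: f9 4e ac f0
  t1: 4e ac f0 f0
  t2: ac f0 4e f0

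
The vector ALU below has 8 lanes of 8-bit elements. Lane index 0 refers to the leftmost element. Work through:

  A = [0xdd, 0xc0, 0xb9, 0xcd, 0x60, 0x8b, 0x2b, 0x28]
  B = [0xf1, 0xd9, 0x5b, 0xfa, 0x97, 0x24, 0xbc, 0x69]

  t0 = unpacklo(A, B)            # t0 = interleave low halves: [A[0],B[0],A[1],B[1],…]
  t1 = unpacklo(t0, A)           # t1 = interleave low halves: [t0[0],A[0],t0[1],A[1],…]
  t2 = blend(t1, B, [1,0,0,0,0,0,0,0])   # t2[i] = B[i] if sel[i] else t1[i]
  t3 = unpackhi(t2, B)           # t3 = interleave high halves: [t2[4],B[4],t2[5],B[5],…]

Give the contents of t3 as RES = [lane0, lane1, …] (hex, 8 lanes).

t0 = [0xdd, 0xf1, 0xc0, 0xd9, 0xb9, 0x5b, 0xcd, 0xfa]
t1 = [0xdd, 0xdd, 0xf1, 0xc0, 0xc0, 0xb9, 0xd9, 0xcd]
t2 = [0xf1, 0xdd, 0xf1, 0xc0, 0xc0, 0xb9, 0xd9, 0xcd]
t3 = [0xc0, 0x97, 0xb9, 0x24, 0xd9, 0xbc, 0xcd, 0x69]

RES = [ 0xc0  0x97  0xb9  0x24  0xd9  0xbc  0xcd  0x69 ]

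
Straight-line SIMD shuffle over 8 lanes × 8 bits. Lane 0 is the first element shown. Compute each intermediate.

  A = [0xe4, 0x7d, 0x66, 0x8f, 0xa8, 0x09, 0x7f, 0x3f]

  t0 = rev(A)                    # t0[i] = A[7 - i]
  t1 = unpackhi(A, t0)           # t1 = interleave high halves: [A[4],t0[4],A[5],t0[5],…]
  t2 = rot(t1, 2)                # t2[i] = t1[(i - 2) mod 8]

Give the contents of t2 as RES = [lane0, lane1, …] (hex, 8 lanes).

  t0: 3f 7f 09 a8 8f 66 7d e4
  t1: a8 8f 09 66 7f 7d 3f e4
  t2: 3f e4 a8 8f 09 66 7f 7d

RES = [ 0x3f  0xe4  0xa8  0x8f  0x09  0x66  0x7f  0x7d ]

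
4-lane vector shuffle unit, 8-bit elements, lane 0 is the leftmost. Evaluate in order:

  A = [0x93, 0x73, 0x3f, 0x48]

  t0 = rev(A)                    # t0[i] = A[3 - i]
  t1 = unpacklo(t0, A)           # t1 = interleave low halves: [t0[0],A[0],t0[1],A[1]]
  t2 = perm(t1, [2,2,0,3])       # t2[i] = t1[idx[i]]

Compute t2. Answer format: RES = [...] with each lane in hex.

RES = [0x3f, 0x3f, 0x48, 0x73]

→ t0 |48|3f|73|93|
→ t1 |48|93|3f|73|
→ t2 |3f|3f|48|73|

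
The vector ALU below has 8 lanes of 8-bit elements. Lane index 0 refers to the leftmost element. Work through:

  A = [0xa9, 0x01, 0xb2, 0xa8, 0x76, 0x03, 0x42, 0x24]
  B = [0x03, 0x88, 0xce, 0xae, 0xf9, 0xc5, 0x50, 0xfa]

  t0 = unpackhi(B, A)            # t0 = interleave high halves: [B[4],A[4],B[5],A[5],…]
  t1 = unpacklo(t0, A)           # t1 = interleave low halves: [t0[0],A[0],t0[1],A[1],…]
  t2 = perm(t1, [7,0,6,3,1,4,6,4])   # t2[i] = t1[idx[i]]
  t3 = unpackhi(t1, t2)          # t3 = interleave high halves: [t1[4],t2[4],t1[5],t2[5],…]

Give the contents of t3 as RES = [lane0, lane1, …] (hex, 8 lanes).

  t0: f9 76 c5 03 50 42 fa 24
  t1: f9 a9 76 01 c5 b2 03 a8
  t2: a8 f9 03 01 a9 c5 03 c5
  t3: c5 a9 b2 c5 03 03 a8 c5

RES = [ 0xc5  0xa9  0xb2  0xc5  0x03  0x03  0xa8  0xc5 ]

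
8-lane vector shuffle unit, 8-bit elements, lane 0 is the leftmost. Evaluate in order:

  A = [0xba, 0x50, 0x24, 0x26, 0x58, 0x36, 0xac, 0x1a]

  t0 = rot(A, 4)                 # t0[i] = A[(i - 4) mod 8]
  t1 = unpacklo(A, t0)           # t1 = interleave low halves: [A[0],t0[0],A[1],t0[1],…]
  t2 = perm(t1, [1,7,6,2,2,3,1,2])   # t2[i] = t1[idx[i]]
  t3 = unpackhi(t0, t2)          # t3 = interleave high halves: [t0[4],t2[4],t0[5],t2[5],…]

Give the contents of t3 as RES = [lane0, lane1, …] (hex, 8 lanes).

RES = [ 0xba  0x50  0x50  0x36  0x24  0x58  0x26  0x50 ]

→ t0 |58|36|ac|1a|ba|50|24|26|
→ t1 |ba|58|50|36|24|ac|26|1a|
→ t2 |58|1a|26|50|50|36|58|50|
→ t3 |ba|50|50|36|24|58|26|50|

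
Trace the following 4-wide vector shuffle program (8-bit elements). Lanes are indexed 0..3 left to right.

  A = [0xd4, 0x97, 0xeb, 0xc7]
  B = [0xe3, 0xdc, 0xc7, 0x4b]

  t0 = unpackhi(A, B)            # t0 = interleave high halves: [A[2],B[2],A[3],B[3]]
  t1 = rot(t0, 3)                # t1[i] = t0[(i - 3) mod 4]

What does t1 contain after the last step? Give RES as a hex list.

→ t0 |eb|c7|c7|4b|
→ t1 |c7|c7|4b|eb|

RES = [ 0xc7  0xc7  0x4b  0xeb ]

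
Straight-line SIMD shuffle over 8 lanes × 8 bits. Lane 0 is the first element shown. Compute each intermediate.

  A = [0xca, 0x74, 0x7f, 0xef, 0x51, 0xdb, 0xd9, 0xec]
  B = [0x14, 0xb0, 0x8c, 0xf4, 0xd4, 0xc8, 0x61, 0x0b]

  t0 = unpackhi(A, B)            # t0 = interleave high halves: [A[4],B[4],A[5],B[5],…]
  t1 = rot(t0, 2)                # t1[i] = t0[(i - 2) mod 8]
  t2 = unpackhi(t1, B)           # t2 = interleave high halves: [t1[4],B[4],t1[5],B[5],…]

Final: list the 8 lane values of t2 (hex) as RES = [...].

t0 = [0x51, 0xd4, 0xdb, 0xc8, 0xd9, 0x61, 0xec, 0x0b]
t1 = [0xec, 0x0b, 0x51, 0xd4, 0xdb, 0xc8, 0xd9, 0x61]
t2 = [0xdb, 0xd4, 0xc8, 0xc8, 0xd9, 0x61, 0x61, 0x0b]

RES = [ 0xdb  0xd4  0xc8  0xc8  0xd9  0x61  0x61  0x0b ]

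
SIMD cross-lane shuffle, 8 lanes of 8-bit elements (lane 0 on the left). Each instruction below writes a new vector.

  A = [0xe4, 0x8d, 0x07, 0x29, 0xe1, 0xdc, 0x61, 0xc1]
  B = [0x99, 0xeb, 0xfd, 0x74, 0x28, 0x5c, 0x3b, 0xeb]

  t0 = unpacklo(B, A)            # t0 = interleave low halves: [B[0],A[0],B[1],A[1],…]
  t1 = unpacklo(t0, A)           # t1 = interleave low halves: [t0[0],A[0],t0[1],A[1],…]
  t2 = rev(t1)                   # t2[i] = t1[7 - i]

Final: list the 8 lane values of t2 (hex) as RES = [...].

  t0: 99 e4 eb 8d fd 07 74 29
  t1: 99 e4 e4 8d eb 07 8d 29
  t2: 29 8d 07 eb 8d e4 e4 99

RES = [0x29, 0x8d, 0x07, 0xeb, 0x8d, 0xe4, 0xe4, 0x99]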